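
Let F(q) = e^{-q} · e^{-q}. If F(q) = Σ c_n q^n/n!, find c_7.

The EGF product rule gives c_7 = Σ_{k_1+k_2=7} C(7; k_1,k_2) · ∏ g_i(k_i), where e^{-q} gives (-1)^k; e^{-q} gives (-1)^k.
g_1(k) for k = 0…7: 1, -1, 1, -1, 1, -1, 1, -1.
g_2(k) for k = 0…7: 1, -1, 1, -1, 1, -1, 1, -1.
c_7 = Σ_k C(7,k)·g_1(k)·g_2(7−k) = 1·1·(-1) + 7·(-1)·1 + 21·1·(-1) + 35·(-1)·1 + 35·1·(-1) + 21·(-1)·1 + 7·1·(-1) + 1·(-1)·1 = −1 − 7 − 21 − 35 − 35 − 21 − 7 − 1 = -128.

-128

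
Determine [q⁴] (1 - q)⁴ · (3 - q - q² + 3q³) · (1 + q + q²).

(1 - q)⁴ has coefficients 1,-4,6,-4,1 for degrees 0…4.
(3 - q - q² + 3q³) has coefficients 3,-1,-1,3,0 for degrees 0…4.
Finally multiplying by (1 + q + q²), the product of all factors after the first has coefficients 3,2,1,1,2 for degrees 0…4.
[q⁴] = 1·2 − 4·1 + 6·1 − 4·2 + 1·3 = -1.

-1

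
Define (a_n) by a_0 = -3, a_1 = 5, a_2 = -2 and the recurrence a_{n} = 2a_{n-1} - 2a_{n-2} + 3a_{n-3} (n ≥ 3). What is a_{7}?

-139

The ordinary generating function has denominator 1 - 2t + 2t^2 - 3t^3.
Iterating the recurrence: a_0,…,a_{7} = -3, 5, -2, -23, -27, -14, -43, -139.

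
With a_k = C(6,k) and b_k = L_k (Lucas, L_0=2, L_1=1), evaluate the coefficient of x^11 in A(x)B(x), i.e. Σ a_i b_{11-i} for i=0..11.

3571

Write out a_i and b_{11-i} for i = 0,…,11 and sum the products.
Σ = 1·199 + 6·123 + 15·76 + 20·47 + 15·29 + 6·18 + 1·11 + 0·7 + 0·4 + 0·3 + 0·1 + 0·2 = 3571.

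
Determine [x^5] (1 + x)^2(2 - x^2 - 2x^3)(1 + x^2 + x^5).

-4

(1 + x)^2 has coefficients 1,2,1 for degrees 0…2.
(2 - x^2 - 2x^3) has coefficients 2,0,-1,-2,0,0 for degrees 0…5.
Finally multiplying by (1 + x^2 + x^5), the product of all factors after the first has coefficients 2,0,1,-2,-1,0 for degrees 0…5.
[x^5] = 1·0 + 2·(-1) + 1·(-2) = -4.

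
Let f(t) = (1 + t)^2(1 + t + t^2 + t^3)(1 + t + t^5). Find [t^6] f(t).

4

(1 + t)^2 has coefficients 1,2,1 for degrees 0…2.
(1 + t + t^2 + t^3) has coefficients 1,1,1,1,0,0,0 for degrees 0…6.
Finally multiplying by (1 + t + t^5), the product of all factors after the first has coefficients 1,2,2,2,1,1,1 for degrees 0…6.
[t^6] = 1·1 + 2·1 + 1·1 = 4.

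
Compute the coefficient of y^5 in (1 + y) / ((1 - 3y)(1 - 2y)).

Partial fractions give a closed form: a_n = (4)·3^n + (-3)·2^n.
At n = 5: a_5 = 876.

876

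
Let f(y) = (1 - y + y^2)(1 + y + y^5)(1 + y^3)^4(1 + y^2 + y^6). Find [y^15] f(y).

9

(1 - y + y^2) has coefficients 1,-1,1 for degrees 0…2.
(1 + y + y^5) has coefficients 1,1,0,0,0,1,0,0,0,0,0,0,0,0,0,0 for degrees 0…15.
Multiplying by (1 + y^3)^4 gives running coefficients 1,1,0,4,4,1,6,6,4,4,4,6,1,1,4,0 for degrees 0…15.
Finally multiplying by (1 + y^2 + y^6), the product of all factors after the first has coefficients 1,1,1,5,4,5,11,8,10,14,12,11,11,13,9,5 for degrees 0…15.
[y^15] = 1·5 − 1·9 + 1·13 = 9.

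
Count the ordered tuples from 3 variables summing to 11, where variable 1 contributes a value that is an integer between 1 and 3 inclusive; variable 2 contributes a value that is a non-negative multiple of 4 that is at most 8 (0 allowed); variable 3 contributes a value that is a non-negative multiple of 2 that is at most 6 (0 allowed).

4

The generating function for the choices is (x + x² + x³)·(1 + x⁴ + x⁸)·(1 + x² + x⁴ + x⁶); the count is [x¹¹].
(x + x² + x³) has coefficients 0,1,1,1 for degrees 0…3.
(1 + x⁴ + x⁸) has coefficients 1,0,0,0,1,0,0,0,1,0,0,0 for degrees 0…11.
Finally multiplying by (1 + x² + x⁴ + x⁶), the product of all factors after the first has coefficients 1,0,1,0,2,0,2,0,2,0,2,0 for degrees 0…11.
[x¹¹] = 1·2 + 1·0 + 1·2 = 4.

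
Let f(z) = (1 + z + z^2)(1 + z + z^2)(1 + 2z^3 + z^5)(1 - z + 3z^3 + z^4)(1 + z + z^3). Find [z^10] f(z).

(1 + z + z^2) has coefficients 1,1,1 for degrees 0…2.
(1 + z + z^2) has coefficients 1,1,1,0,0,0,0,0,0,0,0 for degrees 0…10.
Multiplying by (1 + 2z^3 + z^5) gives running coefficients 1,1,1,2,2,3,1,1,0,0,0 for degrees 0…10.
Multiplying by (1 - z + 3z^3 + z^4) gives running coefficients 1,0,0,4,4,5,5,8,10,6,4 for degrees 0…10.
Finally multiplying by (1 + z + z^3), the product of all factors after the first has coefficients 1,1,0,5,8,9,14,17,23,21,18 for degrees 0…10.
[z^10] = 1·18 + 1·21 + 1·23 = 62.

62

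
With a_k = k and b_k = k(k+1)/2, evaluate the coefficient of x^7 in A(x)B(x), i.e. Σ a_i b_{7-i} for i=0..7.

126

This is [x^7] in the product of the two ordinary generating functions.
Σ = 0·28 + 1·21 + 2·15 + 3·10 + 4·6 + 5·3 + 6·1 + 7·0 = 126.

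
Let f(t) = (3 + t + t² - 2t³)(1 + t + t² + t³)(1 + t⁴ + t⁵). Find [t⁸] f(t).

(3 + t + t² - 2t³) has coefficients 3,1,1,-2 for degrees 0…3.
(1 + t + t² + t³) has coefficients 1,1,1,1,0,0,0,0,0 for degrees 0…8.
Finally multiplying by (1 + t⁴ + t⁵), the product of all factors after the first has coefficients 1,1,1,1,1,2,2,2,1 for degrees 0…8.
[t⁸] = 3·1 + 1·2 + 1·2 − 2·2 = 3.

3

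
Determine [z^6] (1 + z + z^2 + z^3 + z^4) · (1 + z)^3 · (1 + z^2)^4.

(1 + z + z^2 + z^3 + z^4) has coefficients 1,1,1,1,1 for degrees 0…4.
(1 + z)^3 has coefficients 1,3,3,1,0,0,0 for degrees 0…6.
Finally multiplying by (1 + z^2)^4, the product of all factors after the first has coefficients 1,3,7,13,18,22,22 for degrees 0…6.
[z^6] = 1·22 + 1·22 + 1·18 + 1·13 + 1·7 = 82.

82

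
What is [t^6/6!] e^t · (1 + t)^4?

The EGF product rule gives c_6 = Σ_{k_1+k_2=6} C(6; k_1,k_2) · ∏ g_i(k_i), where e^t gives (1)^k; (1+t)^4 gives the falling factorial (4)_k.
g_1(k) for k = 0…6: 1, 1, 1, 1, 1, 1, 1.
g_2(k) for k = 0…6: 1, 4, 12, 24, 24, 0, 0.
c_6 = Σ_k C(6,k)·g_1(k)·g_2(6−k) = 15·1·24 + 20·1·24 + 15·1·12 + 6·1·4 + 1·1·1 = 360 + 480 + 180 + 24 + 1 = 1045.

1045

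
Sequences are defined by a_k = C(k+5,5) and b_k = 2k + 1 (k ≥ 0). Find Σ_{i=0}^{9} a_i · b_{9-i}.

17875

The convolution is the x^9 coefficient of A(x)B(x).
Σ = 1·19 + 6·17 + 21·15 + 56·13 + 126·11 + 252·9 + 462·7 + 792·5 + 1287·3 + 2002·1 = 17875.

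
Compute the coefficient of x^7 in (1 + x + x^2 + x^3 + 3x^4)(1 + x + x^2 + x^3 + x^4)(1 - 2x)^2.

(1 + x + x^2 + x^3 + 3x^4) has coefficients 1,1,1,1,3 for degrees 0…4.
(1 + x + x^2 + x^3 + x^4) has coefficients 1,1,1,1,1,0,0,0 for degrees 0…7.
Finally multiplying by (1 - 2x)^2, the product of all factors after the first has coefficients 1,-3,1,1,1,0,4,0 for degrees 0…7.
[x^7] = 1·0 + 1·4 + 1·0 + 1·1 + 3·1 = 8.

8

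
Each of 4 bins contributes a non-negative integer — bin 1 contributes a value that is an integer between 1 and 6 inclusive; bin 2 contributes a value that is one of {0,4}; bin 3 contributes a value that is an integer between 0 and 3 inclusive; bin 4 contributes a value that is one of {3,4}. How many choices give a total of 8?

The generating function for the choices is (q + q² + q³ + q⁴ + q⁵ + q⁶)·(1 + q⁴)·(1 + q + q² + q³)·(q³ + q⁴); the count is [q⁸].
(q + q² + q³ + q⁴ + q⁵ + q⁶) has coefficients 0,1,1,1,1,1,1 for degrees 0…6.
(1 + q⁴) has coefficients 1,0,0,0,1,0,0,0,0 for degrees 0…8.
Multiplying by (1 + q + q² + q³) gives running coefficients 1,1,1,1,1,1,1,1,0 for degrees 0…8.
Finally multiplying by (q³ + q⁴), the product of all factors after the first has coefficients 0,0,0,1,2,2,2,2,2 for degrees 0…8.
[q⁸] = 1·2 + 1·2 + 1·2 + 1·2 + 1·1 + 1·0 = 9.

9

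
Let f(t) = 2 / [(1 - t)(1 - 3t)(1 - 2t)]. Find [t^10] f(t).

523250

Partial fractions give a closed form: a_n = (1)·1^n + (9)·3^n + (-8)·2^n.
At n = 10: a_10 = 523250.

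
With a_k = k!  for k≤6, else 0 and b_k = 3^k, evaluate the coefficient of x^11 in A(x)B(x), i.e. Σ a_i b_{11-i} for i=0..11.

629856

This is [x^11] in the product of the two ordinary generating functions.
Σ = 1·177147 + 1·59049 + 2·19683 + 6·6561 + 24·2187 + 120·729 + 720·243 + 0·81 + 0·27 + 0·9 + 0·3 + 0·1 = 629856.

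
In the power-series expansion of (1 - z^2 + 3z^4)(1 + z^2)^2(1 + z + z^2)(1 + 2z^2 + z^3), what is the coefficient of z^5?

(1 - z^2 + 3z^4) has coefficients 1,0,-1,0,3 for degrees 0…4.
(1 + z^2)^2 has coefficients 1,0,2,0,1,0 for degrees 0…5.
Multiplying by (1 + z + z^2) gives running coefficients 1,1,3,2,3,1 for degrees 0…5.
Finally multiplying by (1 + 2z^2 + z^3), the product of all factors after the first has coefficients 1,1,5,5,10,8 for degrees 0…5.
[z^5] = 1·8 − 1·5 + 3·1 = 6.

6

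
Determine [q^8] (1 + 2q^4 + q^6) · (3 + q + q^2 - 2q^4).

(1 + 2q^4 + q^6) has coefficients 1,0,0,0,2,0,1 for degrees 0…6.
(3 + q + q^2 - 2q^4) has coefficients 3,1,1,0,-2,0,0,0,0 for degrees 0…8.
[q^8] = 1·0 + 2·(-2) + 1·1 = -3.

-3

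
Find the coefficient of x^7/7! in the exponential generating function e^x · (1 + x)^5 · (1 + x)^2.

The EGF product rule gives c_7 = Σ_{k_1+k_2+k_3=7} C(7; k_1,k_2,k_3) · ∏ g_i(k_i), where e^x gives (1)^k; (1+x)^5 gives the falling factorial (5)_k; (1+x)^2 gives the falling factorial (2)_k.
g_1(k) for k = 0…7: 1, 1, 1, 1, 1, 1, 1, 1.
g_2(k) for k = 0…7: 1, 5, 20, 60, 120, 120, 0, 0.
g_3(k) for k = 0…7: 1, 2, 2, 0, 0, 0, 0, 0.
First combine the last two factors: h(k) = Σ_j C(k,j)·g_2(j)·g_3(k−j) for k = 0…7: 1, 7, 42, 210, 840, 2520, 5040, 5040.
c_7 = Σ_k C(7,k)·g_1(k)·h(7−k) = 1·1·5040 + 7·1·5040 + 21·1·2520 + 35·1·840 + 35·1·210 + 21·1·42 + 7·1·7 + 1·1·1 = 5040 + 35280 + 52920 + 29400 + 7350 + 882 + 49 + 1 = 130922.

130922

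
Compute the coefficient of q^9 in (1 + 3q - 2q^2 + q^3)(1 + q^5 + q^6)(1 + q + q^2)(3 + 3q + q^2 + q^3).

26

(1 + 3q - 2q^2 + q^3) has coefficients 1,3,-2,1 for degrees 0…3.
(1 + q^5 + q^6) has coefficients 1,0,0,0,0,1,1,0,0,0 for degrees 0…9.
Multiplying by (1 + q + q^2) gives running coefficients 1,1,1,0,0,1,2,2,1,0 for degrees 0…9.
Finally multiplying by (3 + 3q + q^2 + q^3), the product of all factors after the first has coefficients 3,6,7,5,2,4,9,13,12,7 for degrees 0…9.
[q^9] = 1·7 + 3·12 − 2·13 + 1·9 = 26.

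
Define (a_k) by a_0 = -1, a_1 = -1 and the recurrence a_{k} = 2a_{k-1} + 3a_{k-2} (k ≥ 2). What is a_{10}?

-29525

The ordinary generating function has denominator 1 - 2t - 3t^2.
Iterating the recurrence: a_0,…,a_{10} = -1, -1, -5, -13, -41, -121, -365, -1093, -3281, -9841, -29525.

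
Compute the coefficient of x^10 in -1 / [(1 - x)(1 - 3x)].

-88573

Partial fractions give a closed form: a_n = (1/2)·1^n + (-3/2)·3^n.
At n = 10: a_10 = -88573.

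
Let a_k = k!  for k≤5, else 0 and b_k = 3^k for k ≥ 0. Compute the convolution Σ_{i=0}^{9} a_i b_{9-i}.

50544

Write out a_i and b_{9-i} for i = 0,…,9 and sum the products.
Σ = 1·19683 + 1·6561 + 2·2187 + 6·729 + 24·243 + 120·81 + 0·27 + 0·9 + 0·3 + 0·1 = 50544.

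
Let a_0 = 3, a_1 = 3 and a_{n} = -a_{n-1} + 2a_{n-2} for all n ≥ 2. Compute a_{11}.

3

The ordinary generating function has denominator 1 + z - 2z^2.
Iterating the recurrence: a_0,…,a_{11} = 3, 3, 3, 3, 3, 3, 3, 3, 3, 3, 3, 3.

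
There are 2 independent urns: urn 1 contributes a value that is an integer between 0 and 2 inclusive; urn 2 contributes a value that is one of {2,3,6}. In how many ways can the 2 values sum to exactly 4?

The generating function for the choices is (1 + q + q²)·(q² + q³ + q⁶); the count is [q⁴].
(1 + q + q²) has coefficients 1,1,1 for degrees 0…2.
(q² + q³ + q⁶) has coefficients 0,0,1,1,0 for degrees 0…4.
[q⁴] = 1·0 + 1·1 + 1·1 = 2.

2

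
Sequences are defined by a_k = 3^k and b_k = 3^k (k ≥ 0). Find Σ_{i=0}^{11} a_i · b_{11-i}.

This is [x^11] in the product of the two ordinary generating functions.
Σ = 1·177147 + 3·59049 + 9·19683 + 27·6561 + 81·2187 + 243·729 + 729·243 + 2187·81 + 6561·27 + 19683·9 + 59049·3 + 177147·1 = 2125764.

2125764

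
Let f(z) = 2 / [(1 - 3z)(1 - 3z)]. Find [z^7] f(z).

The denominator gives the recurrence a_n = 6a_(n−1) − 9a_(n−2) for n ≥ 2; the numerator fixes a_0 = 2, a_1 = 12.
Iterating: 2, 12, 54, 216, 810, 2916, 10206, 34992, so a_7 = 34992.

34992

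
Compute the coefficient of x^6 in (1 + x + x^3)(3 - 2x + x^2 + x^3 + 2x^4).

1

(1 + x + x^3) has coefficients 1,1,0,1 for degrees 0…3.
(3 - 2x + x^2 + x^3 + 2x^4) has coefficients 3,-2,1,1,2,0,0 for degrees 0…6.
[x^6] = 1·0 + 1·0 + 1·1 = 1.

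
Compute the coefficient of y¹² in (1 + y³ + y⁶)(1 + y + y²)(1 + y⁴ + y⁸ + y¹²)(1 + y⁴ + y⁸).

8

(1 + y³ + y⁶) has coefficients 1,0,0,1,0,0,1 for degrees 0…6.
(1 + y + y²) has coefficients 1,1,1,0,0,0,0,0,0,0,0,0,0 for degrees 0…12.
Multiplying by (1 + y⁴ + y⁸ + y¹²) gives running coefficients 1,1,1,0,1,1,1,0,1,1,1,0,1 for degrees 0…12.
Finally multiplying by (1 + y⁴ + y⁸), the product of all factors after the first has coefficients 1,1,1,0,2,2,2,0,3,3,3,0,3 for degrees 0…12.
[y¹²] = 1·3 + 1·3 + 1·2 = 8.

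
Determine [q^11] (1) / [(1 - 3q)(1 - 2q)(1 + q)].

Partial fractions give a closed form: a_n = (9/4)·3^n + (-4/3)·2^n + (1/12)·(-1)^n.
At n = 11: a_11 = 395850.

395850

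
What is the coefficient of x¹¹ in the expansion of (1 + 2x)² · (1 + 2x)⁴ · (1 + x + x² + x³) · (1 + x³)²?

(1 + 2x)² has coefficients 1,4,4 for degrees 0…2.
(1 + 2x)⁴ has coefficients 1,8,24,32,16,0,0,0,0,0,0,0 for degrees 0…11.
Multiplying by (1 + x + x² + x³) gives running coefficients 1,9,33,65,80,72,48,16,0,0,0,0 for degrees 0…11.
Finally multiplying by (1 + x³)², the product of all factors after the first has coefficients 1,9,33,67,98,138,179,185,177,161,112,72 for degrees 0…11.
[x¹¹] = 1·72 + 4·112 + 4·161 = 1164.

1164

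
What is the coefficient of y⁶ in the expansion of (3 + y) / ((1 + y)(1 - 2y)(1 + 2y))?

234

The denominator gives the recurrence a_n = −a_(n−1) + 4a_(n−2) + 4a_(n−3) for n ≥ 3; the numerator fixes a_0 = 3, a_1 = -2, a_2 = 14.
Iterating: 3, -2, 14, -10, 58, -42, 234, so a_6 = 234.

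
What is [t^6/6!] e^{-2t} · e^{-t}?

The EGF product rule gives c_6 = Σ_{k_1+k_2=6} C(6; k_1,k_2) · ∏ g_i(k_i), where e^{-2t} gives (-2)^k; e^{-t} gives (-1)^k.
g_1(k) for k = 0…6: 1, -2, 4, -8, 16, -32, 64.
g_2(k) for k = 0…6: 1, -1, 1, -1, 1, -1, 1.
c_6 = Σ_k C(6,k)·g_1(k)·g_2(6−k) = 1·1·1 + 6·(-2)·(-1) + 15·4·1 + 20·(-8)·(-1) + 15·16·1 + 6·(-32)·(-1) + 1·64·1 = 1 + 12 + 60 + 160 + 240 + 192 + 64 = 729.

729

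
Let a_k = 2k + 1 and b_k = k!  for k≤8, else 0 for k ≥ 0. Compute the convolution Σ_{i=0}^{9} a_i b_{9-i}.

Write out a_i and b_{9-i} for i = 0,…,9 and sum the products.
Σ = 1·0 + 3·40320 + 5·5040 + 7·720 + 9·120 + 11·24 + 13·6 + 15·2 + 17·1 + 19·1 = 152688.

152688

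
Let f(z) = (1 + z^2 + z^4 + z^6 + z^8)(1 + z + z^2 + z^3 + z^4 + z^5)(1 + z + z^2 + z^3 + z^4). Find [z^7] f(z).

(1 + z^2 + z^4 + z^6 + z^8) has coefficients 1,0,1,0,1,0,1,0 for degrees 0…7.
(1 + z + z^2 + z^3 + z^4 + z^5) has coefficients 1,1,1,1,1,1,0,0 for degrees 0…7.
Finally multiplying by (1 + z + z^2 + z^3 + z^4), the product of all factors after the first has coefficients 1,2,3,4,5,5,4,3 for degrees 0…7.
[z^7] = 1·3 + 1·5 + 1·4 + 1·2 = 14.

14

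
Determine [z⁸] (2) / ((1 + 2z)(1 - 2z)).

Partial fractions give a closed form: a_n = (1)·(-2)^n + (1)·2^n.
At n = 8: a_8 = 512.

512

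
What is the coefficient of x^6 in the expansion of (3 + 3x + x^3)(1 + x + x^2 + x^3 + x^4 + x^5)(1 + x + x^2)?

18

(3 + 3x + x^3) has coefficients 3,3,0,1 for degrees 0…3.
(1 + x + x^2 + x^3 + x^4 + x^5) has coefficients 1,1,1,1,1,1,0 for degrees 0…6.
Finally multiplying by (1 + x + x^2), the product of all factors after the first has coefficients 1,2,3,3,3,3,2 for degrees 0…6.
[x^6] = 3·2 + 3·3 + 1·3 = 18.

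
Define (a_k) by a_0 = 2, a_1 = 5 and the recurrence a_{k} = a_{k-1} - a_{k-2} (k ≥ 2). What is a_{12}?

2

The ordinary generating function has denominator 1 - x + x^2.
Iterating the recurrence: a_0,…,a_{12} = 2, 5, 3, -2, -5, -3, 2, 5, 3, -2, -5, -3, 2.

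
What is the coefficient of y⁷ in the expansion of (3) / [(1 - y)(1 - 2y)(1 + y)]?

Partial fractions give a closed form: a_n = (-3/2)·1^n + (4)·2^n + (1/2)·(-1)^n.
At n = 7: a_7 = 510.

510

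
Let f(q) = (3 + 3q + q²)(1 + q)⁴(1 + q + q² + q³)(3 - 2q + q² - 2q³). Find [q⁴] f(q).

(3 + 3q + q²) has coefficients 3,3,1 for degrees 0…2.
(1 + q)⁴ has coefficients 1,4,6,4,1 for degrees 0…4.
Multiplying by (1 + q + q² + q³) gives running coefficients 1,5,11,15,15 for degrees 0…4.
Finally multiplying by (3 - 2q + q² - 2q³), the product of all factors after the first has coefficients 3,13,24,26,16 for degrees 0…4.
[q⁴] = 3·16 + 3·26 + 1·24 = 150.

150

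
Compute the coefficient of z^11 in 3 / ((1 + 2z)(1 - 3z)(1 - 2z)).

949221

Partial fractions give a closed form: a_n = (3/5)·(-2)^n + (27/5)·3^n + (-3)·2^n.
At n = 11: a_11 = 949221.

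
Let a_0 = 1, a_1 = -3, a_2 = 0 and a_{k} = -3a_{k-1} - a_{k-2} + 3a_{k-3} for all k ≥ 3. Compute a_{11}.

The ordinary generating function has denominator 1 + 3t + t^2 - 3t^3.
Iterating the recurrence: a_0,…,a_{11} = 1, -3, 0, 6, -27, 75, -180, 384, -747, 1317, -2052, 2598.

2598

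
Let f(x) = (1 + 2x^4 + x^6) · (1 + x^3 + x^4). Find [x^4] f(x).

3

(1 + 2x^4 + x^6) has coefficients 1,0,0,0,2 for degrees 0…4.
(1 + x^3 + x^4) has coefficients 1,0,0,1,1 for degrees 0…4.
[x^4] = 1·1 + 2·1 = 3.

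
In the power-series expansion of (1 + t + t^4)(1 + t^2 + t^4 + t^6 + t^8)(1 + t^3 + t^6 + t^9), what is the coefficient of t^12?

5

(1 + t + t^4) has coefficients 1,1,0,0,1 for degrees 0…4.
(1 + t^2 + t^4 + t^6 + t^8) has coefficients 1,0,1,0,1,0,1,0,1,0,0,0,0 for degrees 0…12.
Finally multiplying by (1 + t^3 + t^6 + t^9), the product of all factors after the first has coefficients 1,0,1,1,1,1,2,1,2,2,1,2,1 for degrees 0…12.
[t^12] = 1·1 + 1·2 + 1·2 = 5.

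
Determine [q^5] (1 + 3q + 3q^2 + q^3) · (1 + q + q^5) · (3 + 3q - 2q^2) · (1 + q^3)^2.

54

(1 + 3q + 3q^2 + q^3) has coefficients 1,3,3,1 for degrees 0…3.
(1 + q + q^5) has coefficients 1,1,0,0,0,1 for degrees 0…5.
Multiplying by (3 + 3q - 2q^2) gives running coefficients 3,6,1,-2,0,3 for degrees 0…5.
Finally multiplying by (1 + q^3)^2, the product of all factors after the first has coefficients 3,6,1,4,12,5 for degrees 0…5.
[q^5] = 1·5 + 3·12 + 3·4 + 1·1 = 54.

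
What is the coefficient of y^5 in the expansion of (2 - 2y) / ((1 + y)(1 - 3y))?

Partial fractions give a closed form: a_n = (1)·(-1)^n + (1)·3^n.
At n = 5: a_5 = 242.

242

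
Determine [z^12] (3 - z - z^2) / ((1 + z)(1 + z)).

40

The denominator gives the recurrence a_n = −2a_(n−1) − a_(n−2) for n ≥ 3; the numerator fixes a_0 = 3, a_1 = -7, a_2 = 10.
Iterating: 3, -7, 10, -13, 16, -19, 22, -25, 28, -31, 34, -37, 40, so a_12 = 40.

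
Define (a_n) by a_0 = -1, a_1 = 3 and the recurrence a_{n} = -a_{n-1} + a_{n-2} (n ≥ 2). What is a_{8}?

-76

The ordinary generating function has denominator 1 + q - q^2.
Iterating the recurrence: a_0,…,a_{8} = -1, 3, -4, 7, -11, 18, -29, 47, -76.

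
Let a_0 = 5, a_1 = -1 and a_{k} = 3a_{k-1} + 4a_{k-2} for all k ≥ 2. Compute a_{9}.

209711

The ordinary generating function has denominator 1 - 3x - 4x^2.
Iterating the recurrence: a_0,…,a_{9} = 5, -1, 17, 47, 209, 815, 3281, 13103, 52433, 209711.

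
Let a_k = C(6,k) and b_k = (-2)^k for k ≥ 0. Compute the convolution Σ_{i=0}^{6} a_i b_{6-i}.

1

Write out a_i and b_{6-i} for i = 0,…,6 and sum the products.
Σ = 1·64 + 6·(-32) + 15·16 + 20·(-8) + 15·4 + 6·(-2) + 1·1 = 1.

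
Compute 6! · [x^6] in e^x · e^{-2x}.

The EGF product rule gives c_6 = Σ_{k_1+k_2=6} C(6; k_1,k_2) · ∏ g_i(k_i), where e^x gives (1)^k; e^{-2x} gives (-2)^k.
g_1(k) for k = 0…6: 1, 1, 1, 1, 1, 1, 1.
g_2(k) for k = 0…6: 1, -2, 4, -8, 16, -32, 64.
c_6 = Σ_k C(6,k)·g_1(k)·g_2(6−k) = 1·1·64 + 6·1·(-32) + 15·1·16 + 20·1·(-8) + 15·1·4 + 6·1·(-2) + 1·1·1 = 64 − 192 + 240 − 160 + 60 − 12 + 1 = 1.

1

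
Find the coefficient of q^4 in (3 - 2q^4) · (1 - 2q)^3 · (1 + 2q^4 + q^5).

(3 - 2q^4) has coefficients 3,0,0,0,-2 for degrees 0…4.
(1 - 2q)^3 has coefficients 1,-6,12,-8,0 for degrees 0…4.
Finally multiplying by (1 + 2q^4 + q^5), the product of all factors after the first has coefficients 1,-6,12,-8,2 for degrees 0…4.
[q^4] = 3·2 − 2·1 = 4.

4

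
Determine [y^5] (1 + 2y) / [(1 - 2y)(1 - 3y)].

1087

The denominator gives the recurrence a_n = 5a_(n−1) − 6a_(n−2) for n ≥ 2; the numerator fixes a_0 = 1, a_1 = 7.
Iterating: 1, 7, 29, 103, 341, 1087, so a_5 = 1087.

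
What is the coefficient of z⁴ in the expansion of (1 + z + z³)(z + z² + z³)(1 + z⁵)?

2

(1 + z + z³) has coefficients 1,1,0,1 for degrees 0…3.
(z + z² + z³) has coefficients 0,1,1,1,0 for degrees 0…4.
Finally multiplying by (1 + z⁵), the product of all factors after the first has coefficients 0,1,1,1,0 for degrees 0…4.
[z⁴] = 1·0 + 1·1 + 1·1 = 2.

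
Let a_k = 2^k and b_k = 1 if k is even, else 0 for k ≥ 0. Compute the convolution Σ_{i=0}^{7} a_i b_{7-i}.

The convolution is the t^7 coefficient of A(t)B(t).
Σ = 1·0 + 2·1 + 4·0 + 8·1 + 16·0 + 32·1 + 64·0 + 128·1 = 170.

170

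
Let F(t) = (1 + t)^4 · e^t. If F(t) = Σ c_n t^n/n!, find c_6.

The EGF product rule gives c_6 = Σ_{k_1+k_2=6} C(6; k_1,k_2) · ∏ g_i(k_i), where (1+t)^4 gives the falling factorial (4)_k; e^t gives (1)^k.
g_1(k) for k = 0…6: 1, 4, 12, 24, 24, 0, 0.
g_2(k) for k = 0…6: 1, 1, 1, 1, 1, 1, 1.
c_6 = Σ_k C(6,k)·g_1(k)·g_2(6−k) = 1·1·1 + 6·4·1 + 15·12·1 + 20·24·1 + 15·24·1 = 1 + 24 + 180 + 480 + 360 = 1045.

1045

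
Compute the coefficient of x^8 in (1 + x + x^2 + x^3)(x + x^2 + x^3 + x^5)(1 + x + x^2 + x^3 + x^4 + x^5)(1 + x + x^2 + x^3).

53

(1 + x + x^2 + x^3) has coefficients 1,1,1,1 for degrees 0…3.
(x + x^2 + x^3 + x^5) has coefficients 0,1,1,1,0,1,0,0,0 for degrees 0…8.
Multiplying by (1 + x + x^2 + x^3 + x^4 + x^5) gives running coefficients 0,1,2,3,3,4,4,3,2 for degrees 0…8.
Finally multiplying by (1 + x + x^2 + x^3), the product of all factors after the first has coefficients 0,1,3,6,9,12,14,14,13 for degrees 0…8.
[x^8] = 1·13 + 1·14 + 1·14 + 1·12 = 53.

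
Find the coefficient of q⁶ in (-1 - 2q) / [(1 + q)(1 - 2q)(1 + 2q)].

The denominator gives the recurrence a_n = −a_(n−1) + 4a_(n−2) + 4a_(n−3) for n ≥ 3; the numerator fixes a_0 = -1, a_1 = -1, a_2 = -3.
Iterating: -1, -1, -3, -5, -11, -21, -43, so a_6 = -43.

-43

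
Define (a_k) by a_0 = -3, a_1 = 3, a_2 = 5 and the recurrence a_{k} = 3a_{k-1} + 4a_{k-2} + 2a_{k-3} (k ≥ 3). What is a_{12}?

6990953

The ordinary generating function has denominator 1 - 3y - 4y^2 - 2y^3.
Iterating the recurrence: a_0,…,a_{12} = -3, 3, 5, 21, 89, 361, 1481, 6065, 24841, 101745, 416729, 1706849, 6990953.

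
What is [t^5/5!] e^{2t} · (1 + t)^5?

The EGF product rule gives c_5 = Σ_{k_1+k_2=5} C(5; k_1,k_2) · ∏ g_i(k_i), where e^{2t} gives (2)^k; (1+t)^5 gives the falling factorial (5)_k.
g_1(k) for k = 0…5: 1, 2, 4, 8, 16, 32.
g_2(k) for k = 0…5: 1, 5, 20, 60, 120, 120.
c_5 = Σ_k C(5,k)·g_1(k)·g_2(5−k) = 1·1·120 + 5·2·120 + 10·4·60 + 10·8·20 + 5·16·5 + 1·32·1 = 120 + 1200 + 2400 + 1600 + 400 + 32 = 5752.

5752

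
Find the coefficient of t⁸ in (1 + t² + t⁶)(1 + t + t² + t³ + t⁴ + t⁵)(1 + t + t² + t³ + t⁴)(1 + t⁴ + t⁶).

21

(1 + t² + t⁶) has coefficients 1,0,1,0,0,0,1 for degrees 0…6.
(1 + t + t² + t³ + t⁴ + t⁵) has coefficients 1,1,1,1,1,1,0,0,0 for degrees 0…8.
Multiplying by (1 + t + t² + t³ + t⁴) gives running coefficients 1,2,3,4,5,5,4,3,2 for degrees 0…8.
Finally multiplying by (1 + t⁴ + t⁶), the product of all factors after the first has coefficients 1,2,3,4,6,7,8,9,10 for degrees 0…8.
[t⁸] = 1·10 + 1·8 + 1·3 = 21.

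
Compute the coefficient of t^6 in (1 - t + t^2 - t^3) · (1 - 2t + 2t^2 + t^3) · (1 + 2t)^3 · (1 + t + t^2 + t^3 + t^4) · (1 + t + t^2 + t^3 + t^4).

62

(1 - t + t^2 - t^3) has coefficients 1,-1,1,-1 for degrees 0…3.
(1 - 2t + 2t^2 + t^3) has coefficients 1,-2,2,1,0,0,0 for degrees 0…6.
Multiplying by (1 + 2t)^3 gives running coefficients 1,4,2,-3,14,28,8 for degrees 0…6.
Multiplying by (1 + t + t^2 + t^3 + t^4) gives running coefficients 1,5,7,4,18,45,49 for degrees 0…6.
Finally multiplying by (1 + t + t^2 + t^3 + t^4), the product of all factors after the first has coefficients 1,6,13,17,35,79,123 for degrees 0…6.
[t^6] = 1·123 − 1·79 + 1·35 − 1·17 = 62.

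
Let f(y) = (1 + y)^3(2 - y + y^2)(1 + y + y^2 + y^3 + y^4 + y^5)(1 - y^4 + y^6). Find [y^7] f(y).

(1 + y)^3 has coefficients 1,3,3,1 for degrees 0…3.
(2 - y + y^2) has coefficients 2,-1,1,0,0,0,0,0 for degrees 0…7.
Multiplying by (1 + y + y^2 + y^3 + y^4 + y^5) gives running coefficients 2,1,2,2,2,2,0,1 for degrees 0…7.
Finally multiplying by (1 - y^4 + y^6), the product of all factors after the first has coefficients 2,1,2,2,0,1,0,0 for degrees 0…7.
[y^7] = 1·0 + 3·0 + 3·1 + 1·0 = 3.

3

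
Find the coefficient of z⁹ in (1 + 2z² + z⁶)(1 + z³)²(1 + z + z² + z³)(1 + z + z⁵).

18

(1 + 2z² + z⁶) has coefficients 1,0,2,0,0,0,1 for degrees 0…6.
(1 + z³)² has coefficients 1,0,0,2,0,0,1,0,0,0 for degrees 0…9.
Multiplying by (1 + z + z² + z³) gives running coefficients 1,1,1,3,2,2,3,1,1,1 for degrees 0…9.
Finally multiplying by (1 + z + z⁵), the product of all factors after the first has coefficients 1,2,2,4,5,5,6,5,5,4 for degrees 0…9.
[z⁹] = 1·4 + 2·5 + 1·4 = 18.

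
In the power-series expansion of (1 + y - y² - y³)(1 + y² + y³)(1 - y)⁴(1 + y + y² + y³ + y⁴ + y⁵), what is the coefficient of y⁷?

-1

(1 + y - y² - y³) has coefficients 1,1,-1,-1 for degrees 0…3.
(1 + y² + y³) has coefficients 1,0,1,1,0,0,0,0 for degrees 0…7.
Multiplying by (1 - y)⁴ gives running coefficients 1,-4,7,-7,3,2,-3,1 for degrees 0…7.
Finally multiplying by (1 + y + y² + y³ + y⁴ + y⁵), the product of all factors after the first has coefficients 1,-3,4,-3,0,2,-2,3 for degrees 0…7.
[y⁷] = 1·3 + 1·(-2) − 1·2 − 1·0 = -1.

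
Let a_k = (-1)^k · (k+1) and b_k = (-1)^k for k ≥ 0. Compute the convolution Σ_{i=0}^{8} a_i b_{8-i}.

45

Write out a_i and b_{8-i} for i = 0,…,8 and sum the products.
Σ = 1·1 − 2·(-1) + 3·1 − 4·(-1) + 5·1 − 6·(-1) + 7·1 − 8·(-1) + 9·1 = 45.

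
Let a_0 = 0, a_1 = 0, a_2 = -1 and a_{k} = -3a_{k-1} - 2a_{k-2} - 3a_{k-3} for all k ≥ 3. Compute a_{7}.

The ordinary generating function has denominator 1 + 3y + 2y^2 + 3y^3.
Iterating the recurrence: a_0,…,a_{7} = 0, 0, -1, 3, -7, 18, -49, 132.

132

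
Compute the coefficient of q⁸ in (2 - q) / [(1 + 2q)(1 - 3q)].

6817

Partial fractions give a closed form: a_n = (1)·(-2)^n + (1)·3^n.
At n = 8: a_8 = 6817.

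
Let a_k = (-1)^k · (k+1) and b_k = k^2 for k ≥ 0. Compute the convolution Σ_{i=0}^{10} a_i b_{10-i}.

30

This is [x^10] in the product of the two ordinary generating functions.
Σ = 1·100 − 2·81 + 3·64 − 4·49 + 5·36 − 6·25 + 7·16 − 8·9 + 9·4 − 10·1 + 11·0 = 30.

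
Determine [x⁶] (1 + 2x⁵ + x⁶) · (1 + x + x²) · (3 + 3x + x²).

(1 + 2x⁵ + x⁶) has coefficients 1,0,0,0,0,2,1 for degrees 0…6.
(1 + x + x²) has coefficients 1,1,1,0,0,0,0 for degrees 0…6.
Finally multiplying by (3 + 3x + x²), the product of all factors after the first has coefficients 3,6,7,4,1,0,0 for degrees 0…6.
[x⁶] = 1·0 + 2·6 + 1·3 = 15.

15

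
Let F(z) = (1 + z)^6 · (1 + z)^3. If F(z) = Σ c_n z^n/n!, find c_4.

The EGF product rule gives c_4 = Σ_{k_1+k_2=4} C(4; k_1,k_2) · ∏ g_i(k_i), where (1+z)^6 gives the falling factorial (6)_k; (1+z)^3 gives the falling factorial (3)_k.
g_1(k) for k = 0…4: 1, 6, 30, 120, 360.
g_2(k) for k = 0…4: 1, 3, 6, 6, 0.
c_4 = Σ_k C(4,k)·g_1(k)·g_2(4−k) = 4·6·6 + 6·30·6 + 4·120·3 + 1·360·1 = 144 + 1080 + 1440 + 360 = 3024.

3024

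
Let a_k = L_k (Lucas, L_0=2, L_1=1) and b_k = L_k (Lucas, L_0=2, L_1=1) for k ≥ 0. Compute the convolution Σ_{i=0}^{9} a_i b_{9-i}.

This is [x^9] in the product of the two ordinary generating functions.
Σ = 2·76 + 1·47 + 3·29 + 4·18 + 7·11 + 11·7 + 18·4 + 29·3 + 47·1 + 76·2 = 870.

870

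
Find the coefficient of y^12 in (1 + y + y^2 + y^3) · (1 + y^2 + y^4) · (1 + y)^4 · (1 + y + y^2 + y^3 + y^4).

38

(1 + y + y^2 + y^3) has coefficients 1,1,1,1 for degrees 0…3.
(1 + y^2 + y^4) has coefficients 1,0,1,0,1,0,0,0,0,0,0,0,0 for degrees 0…12.
Multiplying by (1 + y)^4 gives running coefficients 1,4,7,8,8,8,7,4,1,0,0,0,0 for degrees 0…12.
Finally multiplying by (1 + y + y^2 + y^3 + y^4), the product of all factors after the first has coefficients 1,5,12,20,28,35,38,35,28,20,12,5,1 for degrees 0…12.
[y^12] = 1·1 + 1·5 + 1·12 + 1·20 = 38.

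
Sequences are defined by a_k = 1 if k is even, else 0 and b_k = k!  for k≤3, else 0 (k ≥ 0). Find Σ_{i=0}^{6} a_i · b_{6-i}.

3

The convolution is the x^6 coefficient of A(x)B(x).
Σ = 1·0 + 0·0 + 1·0 + 0·6 + 1·2 + 0·1 + 1·1 = 3.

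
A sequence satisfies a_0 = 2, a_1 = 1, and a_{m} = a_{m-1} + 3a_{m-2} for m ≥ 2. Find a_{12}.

The ordinary generating function has denominator 1 - q - 3q^2.
Iterating the recurrence: a_0,…,a_{12} = 2, 1, 7, 10, 31, 61, 154, 337, 799, 1810, 4207, 9637, 22258.

22258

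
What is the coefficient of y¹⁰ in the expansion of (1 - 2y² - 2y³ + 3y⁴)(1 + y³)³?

9

(1 - 2y² - 2y³ + 3y⁴) has coefficients 1,0,-2,-2,3 for degrees 0…4.
(1 + y³)³ has coefficients 1,0,0,3,0,0,3,0,0,1,0 for degrees 0…10.
[y¹⁰] = 1·0 − 2·0 − 2·0 + 3·3 = 9.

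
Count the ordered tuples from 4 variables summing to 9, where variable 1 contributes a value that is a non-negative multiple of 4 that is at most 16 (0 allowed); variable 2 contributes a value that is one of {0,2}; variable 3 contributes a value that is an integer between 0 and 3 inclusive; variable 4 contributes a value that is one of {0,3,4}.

The generating function for the choices is (1 + y⁴ + y⁸ + y¹² + y¹⁶)·(1 + y²)·(1 + y + y² + y³)·(1 + y³ + y⁴); the count is [y⁹].
(1 + y⁴ + y⁸ + y¹² + y¹⁶) has coefficients 1,0,0,0,1,0,0,0,1,0 for degrees 0…9.
(1 + y²) has coefficients 1,0,1,0,0,0,0,0,0,0 for degrees 0…9.
Multiplying by (1 + y + y² + y³) gives running coefficients 1,1,2,2,1,1,0,0,0,0 for degrees 0…9.
Finally multiplying by (1 + y³ + y⁴), the product of all factors after the first has coefficients 1,1,2,3,3,4,4,3,2,1 for degrees 0…9.
[y⁹] = 1·1 + 1·4 + 1·1 = 6.

6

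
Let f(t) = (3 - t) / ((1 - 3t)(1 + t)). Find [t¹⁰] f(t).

118099

Partial fractions give a closed form: a_n = (2)·3^n + (1)·(-1)^n.
At n = 10: a_10 = 118099.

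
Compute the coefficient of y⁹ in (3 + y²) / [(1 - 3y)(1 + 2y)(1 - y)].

54668

Partial fractions give a closed form: a_n = (14/5)·3^n + (13/15)·(-2)^n + (-2/3)·1^n.
At n = 9: a_9 = 54668.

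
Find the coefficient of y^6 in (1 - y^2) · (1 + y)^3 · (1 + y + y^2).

-4

(1 - y^2) has coefficients 1,0,-1 for degrees 0…2.
(1 + y)^3 has coefficients 1,3,3,1,0,0,0 for degrees 0…6.
Finally multiplying by (1 + y + y^2), the product of all factors after the first has coefficients 1,4,7,7,4,1,0 for degrees 0…6.
[y^6] = 1·0 − 1·4 = -4.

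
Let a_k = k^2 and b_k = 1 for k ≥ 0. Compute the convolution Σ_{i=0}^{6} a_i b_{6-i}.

91

This is [x^6] in the product of the two ordinary generating functions.
Σ = 0·1 + 1·1 + 4·1 + 9·1 + 16·1 + 25·1 + 36·1 = 91.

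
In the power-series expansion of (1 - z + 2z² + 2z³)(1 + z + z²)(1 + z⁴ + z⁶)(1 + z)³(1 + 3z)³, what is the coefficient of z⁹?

1619

(1 - z + 2z² + 2z³) has coefficients 1,-1,2,2 for degrees 0…3.
(1 + z + z²) has coefficients 1,1,1,0,0,0,0,0,0,0 for degrees 0…9.
Multiplying by (1 + z⁴ + z⁶) gives running coefficients 1,1,1,0,1,1,2,1,1,0 for degrees 0…9.
Multiplying by (1 + z)³ gives running coefficients 1,4,7,7,5,5,8,11,11,8 for degrees 0…9.
Finally multiplying by (1 + 3z)³, the product of all factors after the first has coefficients 1,13,70,205,365,428,377,353,461,620 for degrees 0…9.
[z⁹] = 1·620 − 1·461 + 2·353 + 2·377 = 1619.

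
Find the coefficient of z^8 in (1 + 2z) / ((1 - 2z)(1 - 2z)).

4352

The denominator gives the recurrence a_n = 4a_(n−1) − 4a_(n−2) for n ≥ 3; the numerator fixes a_0 = 1, a_1 = 6, a_2 = 20.
Iterating: 1, 6, 20, 56, 144, 352, 832, 1920, 4352, so a_8 = 4352.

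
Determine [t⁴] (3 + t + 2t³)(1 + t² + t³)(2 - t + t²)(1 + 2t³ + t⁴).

(3 + t + 2t³) has coefficients 3,1,0,2 for degrees 0…3.
(1 + t² + t³) has coefficients 1,0,1,1,0 for degrees 0…4.
Multiplying by (2 - t + t²) gives running coefficients 2,-1,3,1,0 for degrees 0…4.
Finally multiplying by (1 + 2t³ + t⁴), the product of all factors after the first has coefficients 2,-1,3,5,0 for degrees 0…4.
[t⁴] = 3·0 + 1·5 + 2·(-1) = 3.

3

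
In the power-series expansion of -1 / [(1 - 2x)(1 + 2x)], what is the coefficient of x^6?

Partial fractions give a closed form: a_n = (-1/2)·2^n + (-1/2)·(-2)^n.
At n = 6: a_6 = -64.

-64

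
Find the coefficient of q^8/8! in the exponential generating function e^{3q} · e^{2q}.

The EGF product rule gives c_8 = Σ_{k_1+k_2=8} C(8; k_1,k_2) · ∏ g_i(k_i), where e^{3q} gives (3)^k; e^{2q} gives (2)^k.
g_1(k) for k = 0…8: 1, 3, 9, 27, 81, 243, 729, 2187, 6561.
g_2(k) for k = 0…8: 1, 2, 4, 8, 16, 32, 64, 128, 256.
c_8 = Σ_k C(8,k)·g_1(k)·g_2(8−k) = 1·1·256 + 8·3·128 + 28·9·64 + 56·27·32 + 70·81·16 + 56·243·8 + 28·729·4 + 8·2187·2 + 1·6561·1 = 256 + 3072 + 16128 + 48384 + 90720 + 108864 + 81648 + 34992 + 6561 = 390625.

390625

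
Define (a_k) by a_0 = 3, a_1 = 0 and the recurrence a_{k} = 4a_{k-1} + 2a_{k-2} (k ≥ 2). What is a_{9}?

The ordinary generating function has denominator 1 - 4t - 2t^2.
Iterating the recurrence: a_0,…,a_{9} = 3, 0, 6, 24, 108, 480, 2136, 9504, 42288, 188160.

188160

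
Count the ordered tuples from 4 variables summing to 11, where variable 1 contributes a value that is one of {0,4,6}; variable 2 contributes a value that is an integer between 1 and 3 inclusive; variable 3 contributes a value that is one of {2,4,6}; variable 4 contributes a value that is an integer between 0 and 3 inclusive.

The generating function for the choices is (1 + q^4 + q^6)·(q + q^2 + q^3)·(q^2 + q^4 + q^6)·(1 + q + q^2 + q^3); the count is [q^11].
(1 + q^4 + q^6) has coefficients 1,0,0,0,1,0,1 for degrees 0…6.
(q + q^2 + q^3) has coefficients 0,1,1,1,0,0,0,0,0,0,0,0 for degrees 0…11.
Multiplying by (q^2 + q^4 + q^6) gives running coefficients 0,0,0,1,1,2,1,2,1,1,0,0 for degrees 0…11.
Finally multiplying by (1 + q + q^2 + q^3), the product of all factors after the first has coefficients 0,0,0,1,2,4,5,6,6,5,4,2 for degrees 0…11.
[q^11] = 1·2 + 1·6 + 1·4 = 12.

12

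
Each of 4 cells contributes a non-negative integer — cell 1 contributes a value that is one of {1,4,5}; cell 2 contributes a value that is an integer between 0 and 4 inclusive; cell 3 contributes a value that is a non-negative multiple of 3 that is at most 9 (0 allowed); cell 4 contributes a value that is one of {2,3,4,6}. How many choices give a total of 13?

20

The generating function for the choices is (q + q^4 + q^5)·(1 + q + q^2 + q^3 + q^4)·(1 + q^3 + q^6 + q^9)·(q^2 + q^3 + q^4 + q^6); the count is [q^13].
(q + q^4 + q^5) has coefficients 0,1,0,0,1,1 for degrees 0…5.
(1 + q + q^2 + q^3 + q^4) has coefficients 1,1,1,1,1,0,0,0,0,0,0,0,0,0 for degrees 0…13.
Multiplying by (1 + q^3 + q^6 + q^9) gives running coefficients 1,1,1,2,2,1,2,2,1,2,2,1,1,1 for degrees 0…13.
Finally multiplying by (q^2 + q^3 + q^4 + q^6), the product of all factors after the first has coefficients 0,0,1,2,3,4,6,6,6,7,7,6,7,7 for degrees 0…13.
[q^13] = 1·7 + 1·7 + 1·6 = 20.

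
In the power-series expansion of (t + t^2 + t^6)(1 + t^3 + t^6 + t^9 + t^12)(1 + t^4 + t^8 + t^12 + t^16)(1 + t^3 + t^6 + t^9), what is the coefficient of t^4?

2

(t + t^2 + t^6) has coefficients 0,1,1,0,0 for degrees 0…4.
(1 + t^3 + t^6 + t^9 + t^12) has coefficients 1,0,0,1,0 for degrees 0…4.
Multiplying by (1 + t^4 + t^8 + t^12 + t^16) gives running coefficients 1,0,0,1,1 for degrees 0…4.
Finally multiplying by (1 + t^3 + t^6 + t^9), the product of all factors after the first has coefficients 1,0,0,2,1 for degrees 0…4.
[t^4] = 1·2 + 1·0 = 2.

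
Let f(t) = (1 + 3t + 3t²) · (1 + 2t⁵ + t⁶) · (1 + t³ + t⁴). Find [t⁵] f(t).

8

(1 + 3t + 3t²) has coefficients 1,3,3 for degrees 0…2.
(1 + 2t⁵ + t⁶) has coefficients 1,0,0,0,0,2 for degrees 0…5.
Finally multiplying by (1 + t³ + t⁴), the product of all factors after the first has coefficients 1,0,0,1,1,2 for degrees 0…5.
[t⁵] = 1·2 + 3·1 + 3·1 = 8.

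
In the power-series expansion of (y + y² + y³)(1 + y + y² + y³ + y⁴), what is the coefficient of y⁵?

(y + y² + y³) has coefficients 0,1,1,1 for degrees 0…3.
(1 + y + y² + y³ + y⁴) has coefficients 1,1,1,1,1,0 for degrees 0…5.
[y⁵] = 1·1 + 1·1 + 1·1 = 3.

3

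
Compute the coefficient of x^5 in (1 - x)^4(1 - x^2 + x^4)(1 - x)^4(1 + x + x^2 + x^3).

14

(1 - x)^4 has coefficients 1,-4,6,-4,1 for degrees 0…4.
(1 - x^2 + x^4) has coefficients 1,0,-1,0,1,0 for degrees 0…5.
Multiplying by (1 - x)^4 gives running coefficients 1,-4,5,0,-4,0 for degrees 0…5.
Finally multiplying by (1 + x + x^2 + x^3), the product of all factors after the first has coefficients 1,-3,2,2,-3,1 for degrees 0…5.
[x^5] = 1·1 − 4·(-3) + 6·2 − 4·2 + 1·(-3) = 14.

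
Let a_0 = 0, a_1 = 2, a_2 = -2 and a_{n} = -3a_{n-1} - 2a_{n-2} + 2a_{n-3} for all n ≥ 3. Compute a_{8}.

170

The ordinary generating function has denominator 1 + 3z + 2z^2 - 2z^3.
Iterating the recurrence: a_0,…,a_{8} = 0, 2, -2, 2, 2, -14, 42, -94, 170.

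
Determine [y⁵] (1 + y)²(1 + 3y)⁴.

(1 + y)² has coefficients 1,2,1 for degrees 0…2.
(1 + 3y)⁴ has coefficients 1,12,54,108,81,0 for degrees 0…5.
[y⁵] = 1·0 + 2·81 + 1·108 = 270.

270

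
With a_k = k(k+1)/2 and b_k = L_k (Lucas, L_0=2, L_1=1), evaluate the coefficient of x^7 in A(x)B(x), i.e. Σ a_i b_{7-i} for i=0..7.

255

The convolution is the x^7 coefficient of A(x)B(x).
Σ = 0·29 + 1·18 + 3·11 + 6·7 + 10·4 + 15·3 + 21·1 + 28·2 = 255.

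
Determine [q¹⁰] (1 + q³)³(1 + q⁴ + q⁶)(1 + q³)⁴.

(1 + q³)³ has coefficients 1,0,0,3,0,0,3,0,0,1 for degrees 0…9.
(1 + q⁴ + q⁶) has coefficients 1,0,0,0,1,0,1,0,0,0,0 for degrees 0…10.
Finally multiplying by (1 + q³)⁴, the product of all factors after the first has coefficients 1,0,0,4,1,0,7,4,0,8,6 for degrees 0…10.
[q¹⁰] = 1·6 + 3·4 + 3·1 + 1·0 = 21.

21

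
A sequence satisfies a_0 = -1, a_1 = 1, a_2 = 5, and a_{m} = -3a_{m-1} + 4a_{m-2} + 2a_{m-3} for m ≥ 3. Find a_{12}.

3104325

The ordinary generating function has denominator 1 + 3z - 4z^2 - 2z^3.
Iterating the recurrence: a_0,…,a_{12} = -1, 1, 5, -13, 61, -225, 893, -3457, 13493, -52521, 204621, -796961, 3104325.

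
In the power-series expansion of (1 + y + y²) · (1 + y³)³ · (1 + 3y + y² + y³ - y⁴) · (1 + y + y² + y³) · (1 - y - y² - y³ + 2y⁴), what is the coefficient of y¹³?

18

(1 + y + y²) has coefficients 1,1,1 for degrees 0…2.
(1 + y³)³ has coefficients 1,0,0,3,0,0,3,0,0,1,0,0,0,0 for degrees 0…13.
Multiplying by (1 + 3y + y² + y³ - y⁴) gives running coefficients 1,3,1,4,8,3,6,6,3,4,0,1,1,-1 for degrees 0…13.
Multiplying by (1 + y + y² + y³) gives running coefficients 1,4,5,9,16,16,21,23,18,19,13,8,6,1 for degrees 0…13.
Finally multiplying by (1 - y - y² - y³ + 2y⁴), the product of all factors after the first has coefficients 1,3,0,-1,0,-6,-10,-12,-10,-11,-5,4,2,12 for degrees 0…13.
[y¹³] = 1·12 + 1·2 + 1·4 = 18.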